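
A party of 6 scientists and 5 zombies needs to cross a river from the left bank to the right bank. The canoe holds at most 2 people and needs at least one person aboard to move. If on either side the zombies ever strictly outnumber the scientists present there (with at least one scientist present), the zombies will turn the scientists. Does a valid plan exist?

Yes

1. 2 zombies → the right bank.  (the left bank: 6S 3Z; the right bank: 0S 2Z)
2. 1 zombie ← the left bank.  (the left bank: 6S 4Z; the right bank: 0S 1Z)
3. 2 zombies → the right bank.  (the left bank: 6S 2Z; the right bank: 0S 3Z)
4. 1 zombie ← the left bank.  (the left bank: 6S 3Z; the right bank: 0S 2Z)
5. 2 scientists → the right bank.  (the left bank: 4S 3Z; the right bank: 2S 2Z)
6. 1 zombie ← the left bank.  (the left bank: 4S 4Z; the right bank: 2S 1Z)
7. 1 scientist and 1 zombie → the right bank.  (the left bank: 3S 3Z; the right bank: 3S 2Z)
8. 1 scientist ← the left bank.  (the left bank: 4S 3Z; the right bank: 2S 2Z)
9. 1 scientist and 1 zombie → the right bank.  (the left bank: 3S 2Z; the right bank: 3S 3Z)
10. 1 zombie ← the left bank.  (the left bank: 3S 3Z; the right bank: 3S 2Z)
11. 1 scientist and 1 zombie → the right bank.  (the left bank: 2S 2Z; the right bank: 4S 3Z)
12. 1 scientist ← the left bank.  (the left bank: 3S 2Z; the right bank: 3S 3Z)
13. 1 scientist and 1 zombie → the right bank.  (the left bank: 2S 1Z; the right bank: 4S 4Z)
14. 1 zombie ← the left bank.  (the left bank: 2S 2Z; the right bank: 4S 3Z)
15. 1 scientist and 1 zombie → the right bank.  (the left bank: 1S 1Z; the right bank: 5S 4Z)
16. 1 scientist ← the left bank.  (the left bank: 2S 1Z; the right bank: 4S 4Z)
17. 1 scientist and 1 zombie → the right bank.  (the left bank: 1S 0Z; the right bank: 5S 5Z)
18. 1 zombie ← the left bank.  (the left bank: 1S 1Z; the right bank: 5S 4Z)
19. 1 scientist and 1 zombie → the right bank.  (the left bank: 0S 0Z; the right bank: 6S 5Z)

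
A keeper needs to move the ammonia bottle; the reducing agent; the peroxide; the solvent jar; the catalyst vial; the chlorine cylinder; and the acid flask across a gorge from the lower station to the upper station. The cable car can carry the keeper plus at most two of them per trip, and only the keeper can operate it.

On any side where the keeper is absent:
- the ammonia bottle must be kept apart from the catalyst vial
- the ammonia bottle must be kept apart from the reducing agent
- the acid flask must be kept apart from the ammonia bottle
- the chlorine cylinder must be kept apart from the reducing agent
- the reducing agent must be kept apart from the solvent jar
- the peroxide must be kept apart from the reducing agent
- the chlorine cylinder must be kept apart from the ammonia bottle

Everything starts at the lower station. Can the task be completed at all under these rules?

1. Keeper goes to the upper station with the ammonia bottle and the reducing agent.
2. Keeper goes back to the lower station with the ammonia bottle.
3. Keeper goes to the upper station with the ammonia bottle and the peroxide.
4. Keeper goes back to the lower station with the reducing agent.
5. Keeper goes to the upper station with the reducing agent and the solvent jar.
6. Keeper goes back to the lower station with the reducing agent.
7. Keeper goes to the upper station with the catalyst vial and the chlorine cylinder.
8. Keeper goes back to the lower station with the ammonia bottle.
9. Keeper goes to the upper station with the acid flask and the ammonia bottle.
10. Keeper goes back to the lower station with the ammonia bottle.
11. Keeper goes to the upper station with the ammonia bottle and the reducing agent.

Yes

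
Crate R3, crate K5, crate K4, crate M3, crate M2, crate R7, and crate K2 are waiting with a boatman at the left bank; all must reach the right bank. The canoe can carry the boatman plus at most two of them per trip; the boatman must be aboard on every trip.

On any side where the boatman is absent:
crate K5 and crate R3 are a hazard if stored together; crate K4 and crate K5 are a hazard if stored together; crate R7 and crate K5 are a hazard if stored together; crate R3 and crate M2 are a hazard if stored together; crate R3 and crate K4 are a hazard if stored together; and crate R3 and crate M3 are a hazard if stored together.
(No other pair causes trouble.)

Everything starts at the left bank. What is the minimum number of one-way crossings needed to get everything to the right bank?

Counting alone: the boatman can take at most 2 across per trip to the right bank, so moving all 7 needs at least 4 loaded trips out, with a return between consecutive ones — at least 7 crossings.
The safety rule pushes this higher. Following every safe sequence of crossings, the most of the 7 that can be at the right bank as the canoe arrives there on crossings 7, 9 is 5, 6 respectively — never all 7.
So no plan with fewer than 11 crossings exists, and this one achieves 11:
1. Boatman goes to the right bank with crate K5 and crate R3.  [the left bank: crate K2, crate K4, crate M2, crate M3, crate R7 | the right bank: crate K5, crate R3]
2. Boatman goes back to the left bank with crate R3.  [the left bank: crate K2, crate K4, crate M2, crate M3, crate R3, crate R7 | the right bank: crate K5]
3. Boatman goes to the right bank with crate M3 and crate R3.  [the left bank: crate K2, crate K4, crate M2, crate R7 | the right bank: crate K5, crate M3, crate R3]
4. Boatman goes back to the left bank with crate R3.  [the left bank: crate K2, crate K4, crate M2, crate R3, crate R7 | the right bank: crate K5, crate M3]
5. Boatman goes to the right bank with crate M2 and crate R3.  [the left bank: crate K2, crate K4, crate R7 | the right bank: crate K5, crate M2, crate M3, crate R3]
6. Boatman goes back to the left bank with crate R3.  [the left bank: crate K2, crate K4, crate R3, crate R7 | the right bank: crate K5, crate M2, crate M3]
7. Boatman goes to the right bank with crate K2 and crate R3.  [the left bank: crate K4, crate R7 | the right bank: crate K2, crate K5, crate M2, crate M3, crate R3]
8. Boatman goes back to the left bank with crate R3.  [the left bank: crate K4, crate R3, crate R7 | the right bank: crate K2, crate K5, crate M2, crate M3]
9. Boatman goes to the right bank with crate K4 and crate R7.  [the left bank: crate R3 | the right bank: crate K2, crate K4, crate K5, crate M2, crate M3, crate R7]
10. Boatman goes back to the left bank with crate K5.  [the left bank: crate K5, crate R3 | the right bank: crate K2, crate K4, crate M2, crate M3, crate R7]
11. Boatman goes to the right bank with crate K5 and crate R3.  [the left bank: — | the right bank: crate K2, crate K4, crate K5, crate M2, crate M3, crate R3, crate R7]

11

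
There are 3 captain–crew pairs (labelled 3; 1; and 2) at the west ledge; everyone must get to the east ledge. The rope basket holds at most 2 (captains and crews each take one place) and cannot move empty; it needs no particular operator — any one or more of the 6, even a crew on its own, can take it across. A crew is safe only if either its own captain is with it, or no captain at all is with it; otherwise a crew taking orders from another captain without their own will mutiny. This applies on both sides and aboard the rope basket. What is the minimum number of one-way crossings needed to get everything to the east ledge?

Counting alone: each trip to the east ledge takes at most 2 across and each return brings at least 1 back, so after t trips out (and t−1 returns) at most 2t − (t−1) of the 6 are across; that first reaches 6 at t = 5, so at least 9 crossings are needed.
The safety rule pushes this higher. Following every safe sequence of crossings, the most of the 6 that can be at the east ledge as the rope basket arrives there on crossing 9 is 5 — never all 6.
So no plan with fewer than 11 crossings exists, and this one achieves 11:
1. captain 3 and crew 3 cross → the east ledge.
2. captain 3 crosses ← the west ledge.
3. crew 1 and crew 2 cross → the east ledge.
4. crew 3 crosses ← the west ledge.
5. captain 1 and captain 2 cross → the east ledge.
6. captain 1 and crew 1 cross ← the west ledge.
7. captain 1 and captain 3 cross → the east ledge.
8. crew 2 crosses ← the west ledge.
9. crew 1 and crew 3 cross → the east ledge.
10. captain 2 crosses ← the west ledge.
11. captain 2 and crew 2 cross → the east ledge.

11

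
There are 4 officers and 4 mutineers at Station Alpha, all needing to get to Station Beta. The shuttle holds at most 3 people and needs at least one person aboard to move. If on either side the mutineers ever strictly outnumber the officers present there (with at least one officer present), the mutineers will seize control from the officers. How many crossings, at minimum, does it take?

9

Counting alone: each trip to Station Beta takes at most 3 across and each return brings at least 1 back, so after t trips out (and t−1 returns) at most 3t − (t−1) of the 8 are across; that first reaches 8 at t = 4, so at least 7 crossings are needed.
The safety rule pushes this higher. Following every safe sequence of crossings, the most of the 8 that can be at Station Beta as the shuttle arrives there on crossing 7 is 7 — never all 8.
So no plan with fewer than 9 crossings exists, and this one achieves 9:
1. 2 mutineers → Station Beta.  (Station Alpha: 4O 2M; Station Beta: 0O 2M)
2. 1 mutineer ← Station Alpha.  (Station Alpha: 4O 3M; Station Beta: 0O 1M)
3. 3 mutineers → Station Beta.  (Station Alpha: 4O 0M; Station Beta: 0O 4M)
4. 1 mutineer ← Station Alpha.  (Station Alpha: 4O 1M; Station Beta: 0O 3M)
5. 3 officers → Station Beta.  (Station Alpha: 1O 1M; Station Beta: 3O 3M)
6. 1 officer and 1 mutineer ← Station Alpha.  (Station Alpha: 2O 2M; Station Beta: 2O 2M)
7. 2 officers → Station Beta.  (Station Alpha: 0O 2M; Station Beta: 4O 2M)
8. 1 mutineer ← Station Alpha.  (Station Alpha: 0O 3M; Station Beta: 4O 1M)
9. 3 mutineers → Station Beta.  (Station Alpha: 0O 0M; Station Beta: 4O 4M)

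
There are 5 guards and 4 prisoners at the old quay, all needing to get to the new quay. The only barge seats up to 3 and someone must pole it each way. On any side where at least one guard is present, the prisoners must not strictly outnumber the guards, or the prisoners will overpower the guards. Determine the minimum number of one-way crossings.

7

Counting alone: each trip to the new quay takes at most 3 across and each return brings at least 1 back, so after t trips out (and t−1 returns) at most 3t − (t−1) of the 9 are across; that first reaches 9 at t = 4, so at least 7 crossings are needed.
The plan below uses exactly 7 crossings, so it is optimal:
1. 3 prisoners → the new quay.  (the old quay: 5G 1P; the new quay: 0G 3P)
2. 1 prisoner ← the old quay.  (the old quay: 5G 2P; the new quay: 0G 2P)
3. 3 guards → the new quay.  (the old quay: 2G 2P; the new quay: 3G 2P)
4. 1 guard ← the old quay.  (the old quay: 3G 2P; the new quay: 2G 2P)
5. 2 guards and 1 prisoner → the new quay.  (the old quay: 1G 1P; the new quay: 4G 3P)
6. 1 guard ← the old quay.  (the old quay: 2G 1P; the new quay: 3G 3P)
7. 2 guards and 1 prisoner → the new quay.  (the old quay: 0G 0P; the new quay: 5G 4P)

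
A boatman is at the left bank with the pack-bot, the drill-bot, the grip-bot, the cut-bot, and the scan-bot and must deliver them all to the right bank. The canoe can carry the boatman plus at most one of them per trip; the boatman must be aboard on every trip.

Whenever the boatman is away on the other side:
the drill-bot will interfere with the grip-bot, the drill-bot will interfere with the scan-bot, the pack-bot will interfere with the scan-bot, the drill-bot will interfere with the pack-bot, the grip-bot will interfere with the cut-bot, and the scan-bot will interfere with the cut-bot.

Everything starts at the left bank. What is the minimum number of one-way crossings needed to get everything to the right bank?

Whatever the first load, the items left behind include a forbidden pair without the boatman. No opening move is safe, so no plan exists.

impossible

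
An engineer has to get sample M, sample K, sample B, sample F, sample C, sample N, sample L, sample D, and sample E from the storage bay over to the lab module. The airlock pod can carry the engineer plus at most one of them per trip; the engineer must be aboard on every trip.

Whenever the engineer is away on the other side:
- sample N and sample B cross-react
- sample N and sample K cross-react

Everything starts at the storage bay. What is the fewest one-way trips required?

19

Counting alone: the engineer can take at most 1 across per trip to the lab module, so moving all 9 needs at least 9 loaded trips out, with a return between consecutive ones — at least 17 crossings.
The safety rule pushes this higher. Following every safe sequence of crossings, the most of the 9 that can be at the lab module as the airlock pod arrives there on crossing 17 is 8 — never all 9.
So no plan with fewer than 19 crossings exists, and this one achieves 19:
1. Engineer goes to the lab module with sample N.
2. Engineer goes back to the storage bay alone.
3. Engineer goes to the lab module with sample M.
4. Engineer goes back to the storage bay alone.
5. Engineer goes to the lab module with sample K.
6. Engineer goes back to the storage bay with sample N.
7. Engineer goes to the lab module with sample B.
8. Engineer goes back to the storage bay alone.
9. Engineer goes to the lab module with sample F.
10. Engineer goes back to the storage bay alone.
11. Engineer goes to the lab module with sample C.
12. Engineer goes back to the storage bay alone.
13. Engineer goes to the lab module with sample L.
14. Engineer goes back to the storage bay alone.
15. Engineer goes to the lab module with sample D.
16. Engineer goes back to the storage bay alone.
17. Engineer goes to the lab module with sample E.
18. Engineer goes back to the storage bay alone.
19. Engineer goes to the lab module with sample N.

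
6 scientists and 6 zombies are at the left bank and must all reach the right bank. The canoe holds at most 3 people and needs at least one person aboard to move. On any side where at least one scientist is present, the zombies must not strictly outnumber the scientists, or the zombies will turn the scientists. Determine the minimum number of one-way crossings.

impossible

Following every safe sequence of crossings from the start, the most of the 12 that can be at the right bank as the canoe arrives there on crossings 1, 3, 5 is 3, 5, 6 respectively; the best ever achieved is 6 of 12.
From crossing 7 on, no configuration arises that was not already reachable earlier: only 17 distinct safe configurations (who is on which side, and where the canoe is) can ever be reached, none of them has everyone across, and every continuation just revisits them. They are: 0 scientists + 0 zombies across (canoe back at the start); 0 scientists + 1 zombie across (canoe there); 0 scientists + 1 zombie across (canoe back at the start); 0 scientists + 2 zombies across (canoe there); 0 scientists + 2 zombies across (canoe back at the start); 0 scientists + 3 zombies across (canoe there); 0 scientists + 3 zombies across (canoe back at the start); 0 scientists + 4 zombies across (canoe there); 0 scientists + 4 zombies across (canoe back at the start); 0 scientists + 5 zombies across (canoe there); 0 scientists + 5 zombies across (canoe back at the start); 0 scientists + 6 zombies across (canoe there); 1 scientist + 1 zombie across (canoe there); 1 scientist + 1 zombie across (canoe back at the start); 2 scientists + 2 zombies across (canoe there); 2 scientists + 2 zombies across (canoe back at the start); 3 scientists + 3 zombies across (canoe there). So no valid plan exists.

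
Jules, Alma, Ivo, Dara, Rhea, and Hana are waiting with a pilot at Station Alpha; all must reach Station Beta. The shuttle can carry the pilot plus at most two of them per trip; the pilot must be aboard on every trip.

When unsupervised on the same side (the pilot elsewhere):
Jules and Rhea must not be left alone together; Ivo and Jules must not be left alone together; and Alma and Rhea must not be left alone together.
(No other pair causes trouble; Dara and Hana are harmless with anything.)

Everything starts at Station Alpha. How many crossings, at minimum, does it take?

Counting alone: the pilot can take at most 2 across per trip to Station Beta, so moving all 6 needs at least 3 loaded trips out, with a return between consecutive ones — at least 5 crossings.
The plan below uses exactly 5 crossings, so it is optimal:
1. Pilot goes to Station Beta with Alma and Jules.  [Station Alpha: Dara, Hana, Ivo, Rhea | Station Beta: Alma, Jules]
2. Pilot goes back to Station Alpha alone.  [Station Alpha: Dara, Hana, Ivo, Rhea | Station Beta: Alma, Jules]
3. Pilot goes to Station Beta with Dara and Hana.  [Station Alpha: Ivo, Rhea | Station Beta: Alma, Dara, Hana, Jules]
4. Pilot goes back to Station Alpha alone.  [Station Alpha: Ivo, Rhea | Station Beta: Alma, Dara, Hana, Jules]
5. Pilot goes to Station Beta with Ivo and Rhea.  [Station Alpha: — | Station Beta: Alma, Dara, Hana, Ivo, Jules, Rhea]

5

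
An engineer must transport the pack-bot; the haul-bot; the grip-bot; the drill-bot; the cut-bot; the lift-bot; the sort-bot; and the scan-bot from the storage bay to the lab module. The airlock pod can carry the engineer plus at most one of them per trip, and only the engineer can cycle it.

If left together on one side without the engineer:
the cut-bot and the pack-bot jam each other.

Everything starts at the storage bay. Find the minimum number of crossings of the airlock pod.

15

Counting alone: the engineer can take at most 1 across per trip to the lab module, so moving all 8 needs at least 8 loaded trips out, with a return between consecutive ones — at least 15 crossings.
The plan below uses exactly 15 crossings, so it is optimal:
1. Engineer goes to the lab module with the pack-bot.
2. Engineer goes back to the storage bay alone.
3. Engineer goes to the lab module with the haul-bot.
4. Engineer goes back to the storage bay alone.
5. Engineer goes to the lab module with the grip-bot.
6. Engineer goes back to the storage bay alone.
7. Engineer goes to the lab module with the drill-bot.
8. Engineer goes back to the storage bay alone.
9. Engineer goes to the lab module with the lift-bot.
10. Engineer goes back to the storage bay alone.
11. Engineer goes to the lab module with the sort-bot.
12. Engineer goes back to the storage bay alone.
13. Engineer goes to the lab module with the scan-bot.
14. Engineer goes back to the storage bay alone.
15. Engineer goes to the lab module with the cut-bot.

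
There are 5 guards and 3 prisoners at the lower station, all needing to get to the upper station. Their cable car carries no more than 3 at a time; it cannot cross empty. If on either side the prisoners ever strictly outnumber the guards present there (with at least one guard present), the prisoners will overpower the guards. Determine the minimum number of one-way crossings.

Counting alone: each trip to the upper station takes at most 3 across and each return brings at least 1 back, so after t trips out (and t−1 returns) at most 3t − (t−1) of the 8 are across; that first reaches 8 at t = 4, so at least 7 crossings are needed.
The plan below uses exactly 7 crossings, so it is optimal:
1. 2 prisoners → the upper station.  (the lower station: 5G 1P; the upper station: 0G 2P)
2. 1 prisoner ← the lower station.  (the lower station: 5G 2P; the upper station: 0G 1P)
3. 2 guards and 1 prisoner → the upper station.  (the lower station: 3G 1P; the upper station: 2G 2P)
4. 1 prisoner ← the lower station.  (the lower station: 3G 2P; the upper station: 2G 1P)
5. 1 guard and 2 prisoners → the upper station.  (the lower station: 2G 0P; the upper station: 3G 3P)
6. 1 prisoner ← the lower station.  (the lower station: 2G 1P; the upper station: 3G 2P)
7. 2 guards and 1 prisoner → the upper station.  (the lower station: 0G 0P; the upper station: 5G 3P)

7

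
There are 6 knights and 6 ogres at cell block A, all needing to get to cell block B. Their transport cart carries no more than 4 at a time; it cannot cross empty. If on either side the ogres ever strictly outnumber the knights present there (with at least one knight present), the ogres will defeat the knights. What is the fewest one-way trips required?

Counting alone: each trip to cell block B takes at most 4 across and each return brings at least 1 back, so after t trips out (and t−1 returns) at most 4t − (t−1) of the 12 are across; that first reaches 12 at t = 4, so at least 7 crossings are needed.
The safety rule pushes this higher. Following every safe sequence of crossings, the most of the 12 that can be at cell block B as the transport cart arrives there on crossing 7 is 11 — never all 12.
So no plan with fewer than 9 crossings exists, and this one achieves 9:
1. 2 ogres → cell block B.  (cell block A: 6K 4O; cell block B: 0K 2O)
2. 1 ogre ← cell block A.  (cell block A: 6K 5O; cell block B: 0K 1O)
3. 4 ogres → cell block B.  (cell block A: 6K 1O; cell block B: 0K 5O)
4. 1 ogre ← cell block A.  (cell block A: 6K 2O; cell block B: 0K 4O)
5. 4 knights → cell block B.  (cell block A: 2K 2O; cell block B: 4K 4O)
6. 1 knight and 1 ogre ← cell block A.  (cell block A: 3K 3O; cell block B: 3K 3O)
7. 2 knights and 2 ogres → cell block B.  (cell block A: 1K 1O; cell block B: 5K 5O)
8. 1 knight and 1 ogre ← cell block A.  (cell block A: 2K 2O; cell block B: 4K 4O)
9. 2 knights and 2 ogres → cell block B.  (cell block A: 0K 0O; cell block B: 6K 6O)

9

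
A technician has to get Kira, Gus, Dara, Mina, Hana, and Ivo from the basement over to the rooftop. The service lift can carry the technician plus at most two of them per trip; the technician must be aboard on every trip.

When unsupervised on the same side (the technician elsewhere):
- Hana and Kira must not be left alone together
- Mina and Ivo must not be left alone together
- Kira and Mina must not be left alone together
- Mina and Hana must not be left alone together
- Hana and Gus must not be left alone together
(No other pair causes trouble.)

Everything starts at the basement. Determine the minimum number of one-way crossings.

9

Counting alone: the technician can take at most 2 across per trip to the rooftop, so moving all 6 needs at least 3 loaded trips out, with a return between consecutive ones — at least 5 crossings.
The safety rule pushes this higher. Following every safe sequence of crossings, the most of the 6 that can be at the rooftop as the service lift arrives there on crossings 5, 7 is 4, 5 respectively — never all 6.
So no plan with fewer than 9 crossings exists, and this one achieves 9:
1. Technician goes to the rooftop with Hana and Mina.  [the basement: Dara, Gus, Ivo, Kira | the rooftop: Hana, Mina]
2. Technician goes back to the basement with Mina.  [the basement: Dara, Gus, Ivo, Kira, Mina | the rooftop: Hana]
3. Technician goes to the rooftop with Ivo and Kira.  [the basement: Dara, Gus, Mina | the rooftop: Hana, Ivo, Kira]
4. Technician goes back to the basement with Kira.  [the basement: Dara, Gus, Kira, Mina | the rooftop: Hana, Ivo]
5. Technician goes to the rooftop with Gus and Kira.  [the basement: Dara, Mina | the rooftop: Gus, Hana, Ivo, Kira]
6. Technician goes back to the basement with Hana.  [the basement: Dara, Hana, Mina | the rooftop: Gus, Ivo, Kira]
7. Technician goes to the rooftop with Dara and Mina.  [the basement: Hana | the rooftop: Dara, Gus, Ivo, Kira, Mina]
8. Technician goes back to the basement with Mina.  [the basement: Hana, Mina | the rooftop: Dara, Gus, Ivo, Kira]
9. Technician goes to the rooftop with Hana and Mina.  [the basement: — | the rooftop: Dara, Gus, Hana, Ivo, Kira, Mina]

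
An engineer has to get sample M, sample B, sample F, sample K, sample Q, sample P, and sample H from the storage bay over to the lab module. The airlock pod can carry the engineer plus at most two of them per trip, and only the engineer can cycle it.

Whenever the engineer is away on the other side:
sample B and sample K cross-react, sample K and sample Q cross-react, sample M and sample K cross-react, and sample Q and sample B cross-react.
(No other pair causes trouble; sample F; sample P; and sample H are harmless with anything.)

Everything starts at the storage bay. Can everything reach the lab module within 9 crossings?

No

Counting alone: the engineer can take at most 2 across per trip to the lab module, so moving all 7 needs at least 4 loaded trips out, with a return between consecutive ones — at least 7 crossings.
The safety rule pushes this higher. Following every safe sequence of crossings, the most of the 7 that can be at the lab module as the airlock pod arrives there on crossings 7, 9 is 5, 6 respectively — never all 7.
So the move cannot be finished within 9 crossings. (The shortest complete plan takes 11:)
1. Engineer goes to the lab module with sample B and sample K.
2. Engineer goes back to the storage bay with sample B.
3. Engineer goes to the lab module with sample B and sample M.
4. Engineer goes back to the storage bay with sample K.
5. Engineer goes to the lab module with sample F and sample K.
6. Engineer goes back to the storage bay with sample K.
7. Engineer goes to the lab module with sample K and sample P.
8. Engineer goes back to the storage bay with sample K.
9. Engineer goes to the lab module with sample H and sample K.
10. Engineer goes back to the storage bay with sample K.
11. Engineer goes to the lab module with sample K and sample Q.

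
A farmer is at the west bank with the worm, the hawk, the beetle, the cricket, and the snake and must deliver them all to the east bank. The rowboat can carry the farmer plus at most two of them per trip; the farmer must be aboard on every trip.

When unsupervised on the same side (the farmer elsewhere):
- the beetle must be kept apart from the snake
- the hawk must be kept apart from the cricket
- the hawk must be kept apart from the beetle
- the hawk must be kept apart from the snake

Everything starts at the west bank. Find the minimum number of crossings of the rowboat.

7

Counting alone: the farmer can take at most 2 across per trip to the east bank, so moving all 5 needs at least 3 loaded trips out, with a return between consecutive ones — at least 5 crossings.
The safety rule pushes this higher. Following every safe sequence of crossings, the most of the 5 that can be at the east bank as the rowboat arrives there on crossing 5 is 4 — never all 5.
So no plan with fewer than 7 crossings exists, and this one achieves 7:
1. Farmer goes to the east bank with the beetle and the hawk.  [the west bank: the cricket, the snake, the worm | the east bank: the beetle, the hawk]
2. Farmer goes back to the west bank with the hawk.  [the west bank: the cricket, the hawk, the snake, the worm | the east bank: the beetle]
3. Farmer goes to the east bank with the hawk and the worm.  [the west bank: the cricket, the snake | the east bank: the beetle, the hawk, the worm]
4. Farmer goes back to the west bank with the hawk.  [the west bank: the cricket, the hawk, the snake | the east bank: the beetle, the worm]
5. Farmer goes to the east bank with the cricket and the hawk.  [the west bank: the snake | the east bank: the beetle, the cricket, the hawk, the worm]
6. Farmer goes back to the west bank with the hawk.  [the west bank: the hawk, the snake | the east bank: the beetle, the cricket, the worm]
7. Farmer goes to the east bank with the hawk and the snake.  [the west bank: — | the east bank: the beetle, the cricket, the hawk, the snake, the worm]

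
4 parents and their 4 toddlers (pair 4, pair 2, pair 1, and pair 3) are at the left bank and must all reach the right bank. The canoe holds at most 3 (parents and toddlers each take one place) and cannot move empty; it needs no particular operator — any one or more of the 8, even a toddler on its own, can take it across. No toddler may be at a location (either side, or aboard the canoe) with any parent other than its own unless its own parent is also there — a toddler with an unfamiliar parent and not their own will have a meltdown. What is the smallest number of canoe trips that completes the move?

9

Counting alone: each trip to the right bank takes at most 3 across and each return brings at least 1 back, so after t trips out (and t−1 returns) at most 3t − (t−1) of the 8 are across; that first reaches 8 at t = 4, so at least 7 crossings are needed.
The safety rule pushes this higher. Following every safe sequence of crossings, the most of the 8 that can be at the right bank as the canoe arrives there on crossing 7 is 7 — never all 8.
So no plan with fewer than 9 crossings exists, and this one achieves 9:
1. parent 4 and toddler 4 cross → the right bank.
2. parent 4 crosses ← the left bank.
3. parent 2, parent 4, and toddler 2 cross → the right bank.
4. parent 4 and toddler 4 cross ← the left bank.
5. parent 1, parent 3, and parent 4 cross → the right bank.
6. toddler 2 crosses ← the left bank.
7. toddler 2 and toddler 4 cross → the right bank.
8. toddler 4 crosses ← the left bank.
9. toddler 1, toddler 3, and toddler 4 cross → the right bank.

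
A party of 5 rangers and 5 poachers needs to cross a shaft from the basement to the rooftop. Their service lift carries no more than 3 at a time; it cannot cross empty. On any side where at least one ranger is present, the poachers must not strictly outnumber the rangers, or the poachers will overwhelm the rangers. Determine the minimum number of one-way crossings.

Counting alone: each trip to the rooftop takes at most 3 across and each return brings at least 1 back, so after t trips out (and t−1 returns) at most 3t − (t−1) of the 10 are across; that first reaches 10 at t = 5, so at least 9 crossings are needed.
The safety rule pushes this higher. Following every safe sequence of crossings, the most of the 10 that can be at the rooftop as the service lift arrives there on crossing 9 is 9 — never all 10.
So no plan with fewer than 11 crossings exists, and this one achieves 11:
1. 2 poachers → the rooftop.  (the basement: 5R 3P; the rooftop: 0R 2P)
2. 1 poacher ← the basement.  (the basement: 5R 4P; the rooftop: 0R 1P)
3. 3 poachers → the rooftop.  (the basement: 5R 1P; the rooftop: 0R 4P)
4. 1 poacher ← the basement.  (the basement: 5R 2P; the rooftop: 0R 3P)
5. 3 rangers → the rooftop.  (the basement: 2R 2P; the rooftop: 3R 3P)
6. 1 ranger and 1 poacher ← the basement.  (the basement: 3R 3P; the rooftop: 2R 2P)
7. 3 rangers → the rooftop.  (the basement: 0R 3P; the rooftop: 5R 2P)
8. 1 poacher ← the basement.  (the basement: 0R 4P; the rooftop: 5R 1P)
9. 2 poachers → the rooftop.  (the basement: 0R 2P; the rooftop: 5R 3P)
10. 1 poacher ← the basement.  (the basement: 0R 3P; the rooftop: 5R 2P)
11. 3 poachers → the rooftop.  (the basement: 0R 0P; the rooftop: 5R 5P)

11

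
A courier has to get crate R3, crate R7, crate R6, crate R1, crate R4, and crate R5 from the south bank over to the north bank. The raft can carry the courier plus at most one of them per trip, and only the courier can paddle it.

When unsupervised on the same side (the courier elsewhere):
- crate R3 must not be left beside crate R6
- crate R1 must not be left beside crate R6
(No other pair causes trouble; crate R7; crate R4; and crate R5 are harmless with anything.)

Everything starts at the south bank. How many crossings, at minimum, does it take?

13

Counting alone: the courier can take at most 1 across per trip to the north bank, so moving all 6 needs at least 6 loaded trips out, with a return between consecutive ones — at least 11 crossings.
The safety rule pushes this higher. Following every safe sequence of crossings, the most of the 6 that can be at the north bank as the raft arrives there on crossing 11 is 5 — never all 6.
So no plan with fewer than 13 crossings exists, and this one achieves 13:
1. Courier goes to the north bank with crate R6.  [the south bank: crate R1, crate R3, crate R4, crate R5, crate R7 | the north bank: crate R6]
2. Courier goes back to the south bank alone.  [the south bank: crate R1, crate R3, crate R4, crate R5, crate R7 | the north bank: crate R6]
3. Courier goes to the north bank with crate R3.  [the south bank: crate R1, crate R4, crate R5, crate R7 | the north bank: crate R3, crate R6]
4. Courier goes back to the south bank with crate R6.  [the south bank: crate R1, crate R4, crate R5, crate R6, crate R7 | the north bank: crate R3]
5. Courier goes to the north bank with crate R1.  [the south bank: crate R4, crate R5, crate R6, crate R7 | the north bank: crate R1, crate R3]
6. Courier goes back to the south bank alone.  [the south bank: crate R4, crate R5, crate R6, crate R7 | the north bank: crate R1, crate R3]
7. Courier goes to the north bank with crate R7.  [the south bank: crate R4, crate R5, crate R6 | the north bank: crate R1, crate R3, crate R7]
8. Courier goes back to the south bank alone.  [the south bank: crate R4, crate R5, crate R6 | the north bank: crate R1, crate R3, crate R7]
9. Courier goes to the north bank with crate R4.  [the south bank: crate R5, crate R6 | the north bank: crate R1, crate R3, crate R4, crate R7]
10. Courier goes back to the south bank alone.  [the south bank: crate R5, crate R6 | the north bank: crate R1, crate R3, crate R4, crate R7]
11. Courier goes to the north bank with crate R5.  [the south bank: crate R6 | the north bank: crate R1, crate R3, crate R4, crate R5, crate R7]
12. Courier goes back to the south bank alone.  [the south bank: crate R6 | the north bank: crate R1, crate R3, crate R4, crate R5, crate R7]
13. Courier goes to the north bank with crate R6.  [the south bank: — | the north bank: crate R1, crate R3, crate R4, crate R5, crate R6, crate R7]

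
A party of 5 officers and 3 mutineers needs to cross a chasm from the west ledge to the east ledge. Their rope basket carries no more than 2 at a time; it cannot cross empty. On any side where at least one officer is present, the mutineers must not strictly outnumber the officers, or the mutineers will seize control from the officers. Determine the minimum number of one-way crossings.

Counting alone: each trip to the east ledge takes at most 2 across and each return brings at least 1 back, so after t trips out (and t−1 returns) at most 2t − (t−1) of the 8 are across; that first reaches 8 at t = 7, so at least 13 crossings are needed.
The plan below uses exactly 13 crossings, so it is optimal:
1. 2 mutineers → the east ledge.  (the west ledge: 5O 1M; the east ledge: 0O 2M)
2. 1 mutineer ← the west ledge.  (the west ledge: 5O 2M; the east ledge: 0O 1M)
3. 2 mutineers → the east ledge.  (the west ledge: 5O 0M; the east ledge: 0O 3M)
4. 1 mutineer ← the west ledge.  (the west ledge: 5O 1M; the east ledge: 0O 2M)
5. 2 officers → the east ledge.  (the west ledge: 3O 1M; the east ledge: 2O 2M)
6. 1 mutineer ← the west ledge.  (the west ledge: 3O 2M; the east ledge: 2O 1M)
7. 1 officer and 1 mutineer → the east ledge.  (the west ledge: 2O 1M; the east ledge: 3O 2M)
8. 1 mutineer ← the west ledge.  (the west ledge: 2O 2M; the east ledge: 3O 1M)
9. 2 mutineers → the east ledge.  (the west ledge: 2O 0M; the east ledge: 3O 3M)
10. 1 mutineer ← the west ledge.  (the west ledge: 2O 1M; the east ledge: 3O 2M)
11. 1 officer and 1 mutineer → the east ledge.  (the west ledge: 1O 0M; the east ledge: 4O 3M)
12. 1 mutineer ← the west ledge.  (the west ledge: 1O 1M; the east ledge: 4O 2M)
13. 1 officer and 1 mutineer → the east ledge.  (the west ledge: 0O 0M; the east ledge: 5O 3M)

13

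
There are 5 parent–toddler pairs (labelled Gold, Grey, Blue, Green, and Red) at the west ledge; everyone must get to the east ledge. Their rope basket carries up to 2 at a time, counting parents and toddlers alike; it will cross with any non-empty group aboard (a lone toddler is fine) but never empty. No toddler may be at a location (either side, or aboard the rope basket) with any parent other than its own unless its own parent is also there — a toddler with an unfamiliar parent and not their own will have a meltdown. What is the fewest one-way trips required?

Following every safe sequence of crossings from the start, the most of the 10 that can be at the east ledge as the rope basket arrives there on crossings 1, 3, 5, 7 is 2, 3, 4, 5 respectively; the best ever achieved is 5 of 10.
From crossing 9 on, no configuration arises that was not already reachable earlier: only 82 distinct safe configurations (who is on which side, and where the rope basket is) can ever be reached, none of them has everyone across, and every continuation just revisits them. So no valid plan exists.

impossible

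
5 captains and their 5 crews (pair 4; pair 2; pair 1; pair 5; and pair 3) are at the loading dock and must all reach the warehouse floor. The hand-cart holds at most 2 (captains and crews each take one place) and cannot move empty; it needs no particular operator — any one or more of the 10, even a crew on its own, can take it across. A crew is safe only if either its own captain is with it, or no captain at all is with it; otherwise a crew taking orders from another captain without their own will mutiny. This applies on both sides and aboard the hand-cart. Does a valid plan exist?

No

Following every safe sequence of crossings from the start, the most of the 10 that can be at the warehouse floor as the hand-cart arrives there on crossings 1, 3, 5, 7 is 2, 3, 4, 5 respectively; the best ever achieved is 5 of 10.
From crossing 9 on, no configuration arises that was not already reachable earlier: only 82 distinct safe configurations (who is on which side, and where the hand-cart is) can ever be reached, none of them has everyone across, and every continuation just revisits them. So no valid plan exists.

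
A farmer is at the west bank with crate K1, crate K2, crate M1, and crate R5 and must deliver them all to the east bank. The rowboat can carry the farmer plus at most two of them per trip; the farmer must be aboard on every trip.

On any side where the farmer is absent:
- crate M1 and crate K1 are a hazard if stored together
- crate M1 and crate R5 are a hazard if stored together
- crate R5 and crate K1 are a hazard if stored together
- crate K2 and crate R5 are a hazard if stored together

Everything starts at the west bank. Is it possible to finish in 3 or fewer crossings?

Counting alone: the farmer can take at most 2 across per trip to the east bank, so moving all 4 needs at least 2 loaded trips out, with a return between consecutive ones — at least 3 crossings.
The safety rule pushes this higher. Following every safe sequence of crossings, the most of the 4 that can be at the east bank as the rowboat arrives there on crossing 3 is 3 — never all 4.
So the move cannot be finished within 3 crossings. (The shortest complete plan takes 5:)
1. Farmer goes to the east bank with crate K1 and crate R5.
2. Farmer goes back to the west bank with crate K1.
3. Farmer goes to the east bank with crate K1 and crate K2.
4. Farmer goes back to the west bank with crate R5.
5. Farmer goes to the east bank with crate M1 and crate R5.

No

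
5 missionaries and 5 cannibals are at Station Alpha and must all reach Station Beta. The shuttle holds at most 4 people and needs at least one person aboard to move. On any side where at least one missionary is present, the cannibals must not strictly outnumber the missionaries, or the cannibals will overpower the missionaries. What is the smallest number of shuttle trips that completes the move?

Counting alone: each trip to Station Beta takes at most 4 across and each return brings at least 1 back, so after t trips out (and t−1 returns) at most 4t − (t−1) of the 10 are across; that first reaches 10 at t = 3, so at least 5 crossings are needed.
The safety rule pushes this higher. Following every safe sequence of crossings, the most of the 10 that can be at Station Beta as the shuttle arrives there on crossing 5 is 9 — never all 10.
So no plan with fewer than 7 crossings exists, and this one achieves 7:
1. 2 cannibals → Station Beta.  (Station Alpha: 5M 3C; Station Beta: 0M 2C)
2. 1 cannibal ← Station Alpha.  (Station Alpha: 5M 4C; Station Beta: 0M 1C)
3. 4 cannibals → Station Beta.  (Station Alpha: 5M 0C; Station Beta: 0M 5C)
4. 1 cannibal ← Station Alpha.  (Station Alpha: 5M 1C; Station Beta: 0M 4C)
5. 4 missionaries → Station Beta.  (Station Alpha: 1M 1C; Station Beta: 4M 4C)
6. 1 missionary and 1 cannibal ← Station Alpha.  (Station Alpha: 2M 2C; Station Beta: 3M 3C)
7. 2 missionaries and 2 cannibals → Station Beta.  (Station Alpha: 0M 0C; Station Beta: 5M 5C)

7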